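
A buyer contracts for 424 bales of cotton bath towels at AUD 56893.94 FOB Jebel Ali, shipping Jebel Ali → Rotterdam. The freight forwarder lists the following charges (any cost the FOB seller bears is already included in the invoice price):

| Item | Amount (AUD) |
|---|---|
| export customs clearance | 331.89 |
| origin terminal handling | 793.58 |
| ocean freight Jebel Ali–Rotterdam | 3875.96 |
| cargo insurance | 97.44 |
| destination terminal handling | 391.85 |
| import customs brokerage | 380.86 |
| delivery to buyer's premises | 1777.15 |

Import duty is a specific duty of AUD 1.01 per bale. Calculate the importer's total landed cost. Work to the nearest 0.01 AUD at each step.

FOB: the seller bears costs until goods are on board at the origin port; the buyer bears freight, insurance and all costs thereafter.
Already in the invoice (seller's account under FOB): export clearance, origin terminal — exclude.
CIF value = FOB price + freight + insurance = 56893.94 + 3875.96 + 97.44 = 60867.34
Import duty = 424 × 1.01 = 428.24
Buyer bears: freight 3875.96 + insurance 97.44 + destination terminal 391.85 + brokerage 380.86 + delivery 1777.15 + duty 428.24 = 6951.50
Landed cost = invoice 56893.94 + 6951.50 = 63845.44

Total landed cost: AUD 63845.44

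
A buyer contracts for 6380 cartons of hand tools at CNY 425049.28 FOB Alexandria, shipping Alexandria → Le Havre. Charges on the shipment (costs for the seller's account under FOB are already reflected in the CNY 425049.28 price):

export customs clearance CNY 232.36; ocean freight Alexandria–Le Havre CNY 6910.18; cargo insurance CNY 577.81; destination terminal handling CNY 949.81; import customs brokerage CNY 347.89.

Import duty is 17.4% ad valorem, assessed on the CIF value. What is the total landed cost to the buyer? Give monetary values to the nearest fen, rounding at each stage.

FOB: the seller bears costs until goods are on board at the origin port; the buyer bears freight, insurance and all costs thereafter.
Already in the invoice (seller's account under FOB): export clearance — exclude.
CIF value = FOB price + freight + insurance = 425049.28 + 6910.18 + 577.81 = 432537.27
Import duty = 432537.27 × 17.4% = 75261.48
Buyer bears: freight 6910.18 + insurance 577.81 + destination terminal 949.81 + brokerage 347.89 + duty 75261.48 = 84047.17
Landed cost = invoice 425049.28 + 84047.17 = 509096.45

Total landed cost: CNY 509096.45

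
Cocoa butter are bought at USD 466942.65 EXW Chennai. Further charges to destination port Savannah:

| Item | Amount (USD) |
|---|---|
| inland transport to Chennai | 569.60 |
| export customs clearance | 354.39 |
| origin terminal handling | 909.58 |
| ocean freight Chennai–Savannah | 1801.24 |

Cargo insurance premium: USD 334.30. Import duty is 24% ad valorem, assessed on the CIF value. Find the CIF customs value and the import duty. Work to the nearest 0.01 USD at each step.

CIF value: USD 470911.76; import duty: USD 113018.82

CIF = EXW price + pre-shipment costs + freight + insurance
CIF = 466942.65 + 569.60 + 354.39 + 909.58 + 1801.24 + 334.30 = 470911.76
Import duty = 470911.76 × 24% = 113018.82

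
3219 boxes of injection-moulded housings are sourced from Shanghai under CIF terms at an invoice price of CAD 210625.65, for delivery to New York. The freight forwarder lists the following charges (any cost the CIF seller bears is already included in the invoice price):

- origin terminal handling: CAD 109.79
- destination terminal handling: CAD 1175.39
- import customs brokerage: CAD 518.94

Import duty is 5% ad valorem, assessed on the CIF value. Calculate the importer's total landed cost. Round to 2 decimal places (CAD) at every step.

Total landed cost: CAD 222851.26

CIF: the seller pays costs through ocean freight and marine insurance to the destination port.
Already in the invoice (seller's account under CIF): origin terminal — exclude.
The CIF price already equals the CIF value: 210625.65
Import duty = 210625.65 × 5% = 10531.28
Buyer bears: destination terminal 1175.39 + brokerage 518.94 + duty 10531.28 = 12225.61
Landed cost = invoice 210625.65 + 12225.61 = 222851.26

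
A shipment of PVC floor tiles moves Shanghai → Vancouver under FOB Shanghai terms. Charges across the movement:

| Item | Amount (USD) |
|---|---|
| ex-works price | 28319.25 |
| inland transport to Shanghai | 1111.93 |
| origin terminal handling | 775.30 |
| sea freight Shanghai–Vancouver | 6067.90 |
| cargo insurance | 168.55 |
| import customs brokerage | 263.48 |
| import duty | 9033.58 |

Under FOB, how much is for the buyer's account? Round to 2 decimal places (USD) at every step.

Buyer's account: USD 15533.51

FOB: the seller bears costs until goods are on board at the origin port; the buyer bears freight, insurance and all costs thereafter.
Seller's account: goods 28319.25 + inland to port 1111.93 + origin terminal 775.30 = 30206.48
Buyer's account: freight 6067.90 + insurance 168.55 + brokerage 263.48 + duty 9033.58 = 15533.51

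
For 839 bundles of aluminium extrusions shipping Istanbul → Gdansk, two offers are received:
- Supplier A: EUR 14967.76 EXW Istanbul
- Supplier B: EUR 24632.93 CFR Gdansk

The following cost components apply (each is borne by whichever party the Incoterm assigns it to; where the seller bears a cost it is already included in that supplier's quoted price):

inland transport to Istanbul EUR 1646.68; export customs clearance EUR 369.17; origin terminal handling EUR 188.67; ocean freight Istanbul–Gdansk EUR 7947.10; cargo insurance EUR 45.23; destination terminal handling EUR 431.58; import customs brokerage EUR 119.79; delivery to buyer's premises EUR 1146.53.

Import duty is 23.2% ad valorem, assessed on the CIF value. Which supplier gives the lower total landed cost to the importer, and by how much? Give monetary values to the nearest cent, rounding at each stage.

Supplier A (EXW):
CIF value = EXW price + inland to port + export clearance + origin terminal + freight + insurance = 14967.76 + 1646.68 + 369.17 + 188.67 + 7947.10 + 45.23 = 25164.61
Import duty = 25164.61 × 23.2% = 5838.19
Buyer bears (A): 1646.68 + 369.17 + 188.67 + 7947.10 + 45.23 + 431.58 + 119.79 + 1146.53 = 11894.75
Landed cost (A) = invoice 14967.76 + 11894.75 + duty 5838.19 = 32700.70
Supplier B (CFR):
CIF value = CFR price + insurance = 24632.93 + 45.23 = 24678.16
Import duty = 24678.16 × 23.2% = 5725.33
Buyer bears (B): 45.23 + 431.58 + 119.79 + 1146.53 = 1743.13
Landed cost (B) = invoice 24632.93 + 1743.13 + duty 5725.33 = 32101.39
Difference = |32700.70 − 32101.39| = 599.31

Supplier B is cheaper by EUR 599.31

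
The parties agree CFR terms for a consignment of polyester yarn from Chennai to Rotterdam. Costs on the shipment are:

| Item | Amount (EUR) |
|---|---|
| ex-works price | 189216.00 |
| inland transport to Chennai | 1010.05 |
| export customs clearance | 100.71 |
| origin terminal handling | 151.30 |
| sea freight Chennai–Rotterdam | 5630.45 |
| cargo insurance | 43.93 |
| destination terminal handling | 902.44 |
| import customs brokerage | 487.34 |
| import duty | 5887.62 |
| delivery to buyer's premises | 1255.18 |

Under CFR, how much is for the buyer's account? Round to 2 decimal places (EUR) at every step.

CFR: the seller pays costs through ocean freight to the destination port, but not insurance.
Seller's account: goods 189216.00 + inland to port 1010.05 + export clearance 100.71 + origin terminal 151.30 + freight 5630.45 = 196108.51
Buyer's account: insurance 43.93 + destination terminal 902.44 + brokerage 487.34 + duty 5887.62 + delivery 1255.18 = 8576.51

Buyer's account: EUR 8576.51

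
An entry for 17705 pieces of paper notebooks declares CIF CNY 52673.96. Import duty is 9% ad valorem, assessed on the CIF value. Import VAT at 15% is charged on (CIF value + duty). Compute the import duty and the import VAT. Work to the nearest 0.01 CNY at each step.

Import duty: CNY 4740.66; import VAT: CNY 8612.19

Import duty = 52673.96 × 9% = 4740.66
VAT base = CIF + duty = 52673.96 + 4740.66 = 57414.62
Import VAT = 57414.62 × 15% = 8612.19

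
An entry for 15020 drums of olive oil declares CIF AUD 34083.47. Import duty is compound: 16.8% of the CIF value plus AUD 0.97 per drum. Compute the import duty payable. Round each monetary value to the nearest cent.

Ad valorem component: 34083.47 × 16.8% = 5726.02
Specific component: 15020 × 0.97 = 14569.40
Import duty = 5726.02 + 14569.40 = 20295.42

Import duty: AUD 20295.42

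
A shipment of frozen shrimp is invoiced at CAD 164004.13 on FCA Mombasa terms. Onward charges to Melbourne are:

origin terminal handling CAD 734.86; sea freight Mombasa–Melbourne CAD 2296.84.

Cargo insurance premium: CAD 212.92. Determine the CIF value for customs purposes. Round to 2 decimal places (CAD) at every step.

CIF = FCA price + pre-shipment costs + freight + insurance
CIF = 164004.13 + 734.86 + 2296.84 + 212.92 = 167248.75

CIF value: CAD 167248.75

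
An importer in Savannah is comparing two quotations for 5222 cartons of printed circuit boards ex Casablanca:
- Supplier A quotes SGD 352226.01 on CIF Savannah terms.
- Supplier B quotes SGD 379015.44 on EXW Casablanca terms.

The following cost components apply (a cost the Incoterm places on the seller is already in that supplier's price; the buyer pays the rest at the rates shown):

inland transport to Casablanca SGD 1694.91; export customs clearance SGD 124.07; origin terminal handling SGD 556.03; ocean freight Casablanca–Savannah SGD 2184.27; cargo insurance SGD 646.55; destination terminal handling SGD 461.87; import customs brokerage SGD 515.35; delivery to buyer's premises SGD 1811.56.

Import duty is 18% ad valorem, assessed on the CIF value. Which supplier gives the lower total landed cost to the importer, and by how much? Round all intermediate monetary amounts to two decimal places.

Supplier A (CIF):
The CIF price already equals the CIF value: 352226.01
Import duty = 352226.01 × 18% = 63400.68
Buyer bears (A): 461.87 + 515.35 + 1811.56 = 2788.78
Landed cost (A) = invoice 352226.01 + 2788.78 + duty 63400.68 = 418415.47
Supplier B (EXW):
CIF value = EXW price + inland to port + export clearance + origin terminal + freight + insurance = 379015.44 + 1694.91 + 124.07 + 556.03 + 2184.27 + 646.55 = 384221.27
Import duty = 384221.27 × 18% = 69159.83
Buyer bears (B): 1694.91 + 124.07 + 556.03 + 2184.27 + 646.55 + 461.87 + 515.35 + 1811.56 = 7994.61
Landed cost (B) = invoice 379015.44 + 7994.61 + duty 69159.83 = 456169.88
Difference = |418415.47 − 456169.88| = 37754.41

Supplier A is cheaper by SGD 37754.41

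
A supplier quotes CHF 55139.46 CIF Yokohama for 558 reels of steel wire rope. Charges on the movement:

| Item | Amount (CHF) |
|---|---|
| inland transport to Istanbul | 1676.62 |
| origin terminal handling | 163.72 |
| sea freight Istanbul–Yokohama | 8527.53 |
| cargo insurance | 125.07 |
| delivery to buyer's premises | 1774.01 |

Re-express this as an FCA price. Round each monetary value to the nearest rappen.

Not relevant to the conversion: inland to port — on the seller under both CIF and FCA; already in the CIF price and stays in the FCA price. delivery — on the buyer under both terms; not part of either seller's price.
From CIF to FCA, the seller no longer bears: origin terminal, freight, insurance.
FCA price = 55139.46 − 163.72 − 8527.53 − 125.07 = 46323.14

FCA price: CHF 46323.14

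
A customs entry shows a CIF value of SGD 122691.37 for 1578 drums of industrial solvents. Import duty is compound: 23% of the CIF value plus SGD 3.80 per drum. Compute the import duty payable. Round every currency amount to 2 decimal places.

Import duty: SGD 34215.42

Ad valorem component: 122691.37 × 23% = 28219.02
Specific component: 1578 × 3.80 = 5996.40
Import duty = 28219.02 + 5996.40 = 34215.42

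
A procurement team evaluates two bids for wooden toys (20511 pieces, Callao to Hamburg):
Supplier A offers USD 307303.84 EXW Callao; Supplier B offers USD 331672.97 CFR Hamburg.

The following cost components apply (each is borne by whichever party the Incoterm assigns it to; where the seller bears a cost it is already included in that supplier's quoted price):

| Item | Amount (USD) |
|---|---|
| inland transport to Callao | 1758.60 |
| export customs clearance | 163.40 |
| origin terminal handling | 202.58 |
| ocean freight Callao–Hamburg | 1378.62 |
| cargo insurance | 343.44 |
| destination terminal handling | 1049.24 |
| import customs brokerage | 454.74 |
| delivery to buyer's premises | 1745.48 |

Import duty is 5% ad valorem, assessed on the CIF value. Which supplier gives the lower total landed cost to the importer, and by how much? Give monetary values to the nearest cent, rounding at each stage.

Supplier A (EXW):
CIF value = EXW price + inland to port + export clearance + origin terminal + freight + insurance = 307303.84 + 1758.60 + 163.40 + 202.58 + 1378.62 + 343.44 = 311150.48
Import duty = 311150.48 × 5% = 15557.52
Buyer bears (A): 1758.60 + 163.40 + 202.58 + 1378.62 + 343.44 + 1049.24 + 454.74 + 1745.48 = 7096.10
Landed cost (A) = invoice 307303.84 + 7096.10 + duty 15557.52 = 329957.46
Supplier B (CFR):
CIF value = CFR price + insurance = 331672.97 + 343.44 = 332016.41
Import duty = 332016.41 × 5% = 16600.82
Buyer bears (B): 343.44 + 1049.24 + 454.74 + 1745.48 = 3592.90
Landed cost (B) = invoice 331672.97 + 3592.90 + duty 16600.82 = 351866.69
Difference = |329957.46 − 351866.69| = 21909.23

Supplier A is cheaper by USD 21909.23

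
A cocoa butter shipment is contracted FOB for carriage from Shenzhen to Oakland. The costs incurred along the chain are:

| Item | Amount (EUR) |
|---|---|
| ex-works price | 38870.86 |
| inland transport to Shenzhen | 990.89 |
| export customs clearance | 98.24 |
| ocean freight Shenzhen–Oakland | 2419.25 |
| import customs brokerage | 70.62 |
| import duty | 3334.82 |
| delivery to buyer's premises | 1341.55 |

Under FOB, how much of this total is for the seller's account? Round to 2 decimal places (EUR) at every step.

Seller's account: EUR 39959.99

FOB: the seller bears costs until goods are on board at the origin port; the buyer bears freight, insurance and all costs thereafter.
Seller's account: goods 38870.86 + inland to port 990.89 + export clearance 98.24 = 39959.99
Buyer's account: freight 2419.25 + brokerage 70.62 + duty 3334.82 + delivery 1341.55 = 7166.24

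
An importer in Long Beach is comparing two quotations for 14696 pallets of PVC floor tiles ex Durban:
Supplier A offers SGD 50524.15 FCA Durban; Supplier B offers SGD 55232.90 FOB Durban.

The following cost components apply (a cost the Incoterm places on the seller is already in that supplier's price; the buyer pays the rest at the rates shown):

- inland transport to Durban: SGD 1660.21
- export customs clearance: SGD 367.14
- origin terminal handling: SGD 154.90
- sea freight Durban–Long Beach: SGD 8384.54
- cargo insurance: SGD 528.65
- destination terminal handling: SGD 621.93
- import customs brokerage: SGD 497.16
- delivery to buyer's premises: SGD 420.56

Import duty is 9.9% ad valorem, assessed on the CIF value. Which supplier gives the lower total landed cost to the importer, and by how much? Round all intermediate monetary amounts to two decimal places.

Supplier A is cheaper by SGD 5004.68

Supplier A (FCA):
CIF value = FCA price + origin terminal + freight + insurance = 50524.15 + 154.90 + 8384.54 + 528.65 = 59592.24
Import duty = 59592.24 × 9.9% = 5899.63
Buyer bears (A): 154.90 + 8384.54 + 528.65 + 621.93 + 497.16 + 420.56 = 10607.74
Landed cost (A) = invoice 50524.15 + 10607.74 + duty 5899.63 = 67031.52
Supplier B (FOB):
CIF value = FOB price + freight + insurance = 55232.90 + 8384.54 + 528.65 = 64146.09
Import duty = 64146.09 × 9.9% = 6350.46
Buyer bears (B): 8384.54 + 528.65 + 621.93 + 497.16 + 420.56 = 10452.84
Landed cost (B) = invoice 55232.90 + 10452.84 + duty 6350.46 = 72036.20
Difference = |67031.52 − 72036.20| = 5004.68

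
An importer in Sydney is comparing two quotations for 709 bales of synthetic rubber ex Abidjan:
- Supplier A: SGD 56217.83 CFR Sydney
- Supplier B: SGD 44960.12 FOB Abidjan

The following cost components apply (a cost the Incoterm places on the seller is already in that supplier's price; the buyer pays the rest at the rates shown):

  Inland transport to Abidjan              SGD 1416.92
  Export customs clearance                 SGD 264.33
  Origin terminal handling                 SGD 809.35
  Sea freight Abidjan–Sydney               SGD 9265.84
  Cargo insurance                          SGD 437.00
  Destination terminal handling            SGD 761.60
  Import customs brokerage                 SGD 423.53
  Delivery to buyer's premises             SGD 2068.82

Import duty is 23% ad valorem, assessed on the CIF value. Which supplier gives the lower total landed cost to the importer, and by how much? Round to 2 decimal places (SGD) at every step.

Supplier B is cheaper by SGD 2450.00

Supplier A (CFR):
CIF value = CFR price + insurance = 56217.83 + 437.00 = 56654.83
Import duty = 56654.83 × 23% = 13030.61
Buyer bears (A): 437.00 + 761.60 + 423.53 + 2068.82 = 3690.95
Landed cost (A) = invoice 56217.83 + 3690.95 + duty 13030.61 = 72939.39
Supplier B (FOB):
CIF value = FOB price + freight + insurance = 44960.12 + 9265.84 + 437.00 = 54662.96
Import duty = 54662.96 × 23% = 12572.48
Buyer bears (B): 9265.84 + 437.00 + 761.60 + 423.53 + 2068.82 = 12956.79
Landed cost (B) = invoice 44960.12 + 12956.79 + duty 12572.48 = 70489.39
Difference = |72939.39 − 70489.39| = 2450.00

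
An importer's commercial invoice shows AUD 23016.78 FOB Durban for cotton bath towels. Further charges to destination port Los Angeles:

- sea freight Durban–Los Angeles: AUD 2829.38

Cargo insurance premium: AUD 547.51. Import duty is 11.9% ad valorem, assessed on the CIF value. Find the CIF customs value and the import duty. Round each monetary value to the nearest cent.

CIF = FOB price + freight + insurance
CIF = 23016.78 + 2829.38 + 547.51 = 26393.67
Import duty = 26393.67 × 11.9% = 3140.85

CIF value: AUD 26393.67; import duty: AUD 3140.85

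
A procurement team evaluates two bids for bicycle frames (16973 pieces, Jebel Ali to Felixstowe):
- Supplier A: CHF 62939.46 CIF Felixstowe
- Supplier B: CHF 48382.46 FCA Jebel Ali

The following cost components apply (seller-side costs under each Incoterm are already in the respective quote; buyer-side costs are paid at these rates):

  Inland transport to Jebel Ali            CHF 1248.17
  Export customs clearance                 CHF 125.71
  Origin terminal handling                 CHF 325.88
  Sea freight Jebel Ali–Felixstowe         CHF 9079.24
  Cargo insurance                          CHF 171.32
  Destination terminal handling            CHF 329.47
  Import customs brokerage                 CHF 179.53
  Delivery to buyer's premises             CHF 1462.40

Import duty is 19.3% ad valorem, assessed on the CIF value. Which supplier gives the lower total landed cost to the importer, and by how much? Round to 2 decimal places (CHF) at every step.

Supplier A (CIF):
The CIF price already equals the CIF value: 62939.46
Import duty = 62939.46 × 19.3% = 12147.32
Buyer bears (A): 329.47 + 179.53 + 1462.40 = 1971.40
Landed cost (A) = invoice 62939.46 + 1971.40 + duty 12147.32 = 77058.18
Supplier B (FCA):
CIF value = FCA price + origin terminal + freight + insurance = 48382.46 + 325.88 + 9079.24 + 171.32 = 57958.90
Import duty = 57958.90 × 19.3% = 11186.07
Buyer bears (B): 325.88 + 9079.24 + 171.32 + 329.47 + 179.53 + 1462.40 = 11547.84
Landed cost (B) = invoice 48382.46 + 11547.84 + duty 11186.07 = 71116.37
Difference = |77058.18 − 71116.37| = 5941.81

Supplier B is cheaper by CHF 5941.81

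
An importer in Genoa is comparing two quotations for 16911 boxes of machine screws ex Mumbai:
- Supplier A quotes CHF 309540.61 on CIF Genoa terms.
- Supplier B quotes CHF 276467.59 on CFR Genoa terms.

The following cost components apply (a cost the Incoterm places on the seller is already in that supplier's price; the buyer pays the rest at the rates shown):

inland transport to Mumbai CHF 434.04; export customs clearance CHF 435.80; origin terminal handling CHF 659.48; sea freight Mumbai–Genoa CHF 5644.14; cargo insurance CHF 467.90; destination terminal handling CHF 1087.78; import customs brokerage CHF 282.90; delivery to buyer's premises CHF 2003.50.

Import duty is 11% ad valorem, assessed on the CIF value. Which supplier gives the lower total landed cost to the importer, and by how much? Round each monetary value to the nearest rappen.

Supplier A (CIF):
The CIF price already equals the CIF value: 309540.61
Import duty = 309540.61 × 11% = 34049.47
Buyer bears (A): 1087.78 + 282.90 + 2003.50 = 3374.18
Landed cost (A) = invoice 309540.61 + 3374.18 + duty 34049.47 = 346964.26
Supplier B (CFR):
CIF value = CFR price + insurance = 276467.59 + 467.90 = 276935.49
Import duty = 276935.49 × 11% = 30462.90
Buyer bears (B): 467.90 + 1087.78 + 282.90 + 2003.50 = 3842.08
Landed cost (B) = invoice 276467.59 + 3842.08 + duty 30462.90 = 310772.57
Difference = |346964.26 − 310772.57| = 36191.69

Supplier B is cheaper by CHF 36191.69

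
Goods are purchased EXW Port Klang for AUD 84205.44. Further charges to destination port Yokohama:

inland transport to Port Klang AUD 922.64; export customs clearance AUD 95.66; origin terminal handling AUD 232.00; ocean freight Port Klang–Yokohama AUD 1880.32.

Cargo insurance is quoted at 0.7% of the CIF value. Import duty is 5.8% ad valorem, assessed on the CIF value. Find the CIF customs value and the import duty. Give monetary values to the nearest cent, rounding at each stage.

Let C be the CIF value. C = EXW price + pre-shipment costs + freight + 0.7% × C
C − 0.7% × C = 84205.44 + 922.64 + 95.66 + 232.00 + 1880.32
0.993 × C = 87336.06
C = 87336.06 / 0.993 = 87951.72
Insurance premium = 0.7% × 87951.72 = 615.66
Import duty = 87951.72 × 5.8% = 5101.20

CIF value: AUD 87951.72; import duty: AUD 5101.20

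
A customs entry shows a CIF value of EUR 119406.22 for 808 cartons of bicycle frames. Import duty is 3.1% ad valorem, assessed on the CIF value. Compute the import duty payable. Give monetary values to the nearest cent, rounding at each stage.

Import duty = 119406.22 × 3.1% = 3701.59

Import duty: EUR 3701.59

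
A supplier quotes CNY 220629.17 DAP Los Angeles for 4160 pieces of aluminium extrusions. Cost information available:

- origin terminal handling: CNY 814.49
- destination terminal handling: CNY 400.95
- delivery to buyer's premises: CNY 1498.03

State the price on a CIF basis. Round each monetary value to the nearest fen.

Not relevant to the conversion: origin terminal — on the seller under both DAP and CIF; already in the DAP price and stays in the CIF price.
From DAP to CIF, the seller no longer bears: destination terminal, delivery.
CIF price = 220629.17 − 400.95 − 1498.03 = 218730.19

CIF price: CNY 218730.19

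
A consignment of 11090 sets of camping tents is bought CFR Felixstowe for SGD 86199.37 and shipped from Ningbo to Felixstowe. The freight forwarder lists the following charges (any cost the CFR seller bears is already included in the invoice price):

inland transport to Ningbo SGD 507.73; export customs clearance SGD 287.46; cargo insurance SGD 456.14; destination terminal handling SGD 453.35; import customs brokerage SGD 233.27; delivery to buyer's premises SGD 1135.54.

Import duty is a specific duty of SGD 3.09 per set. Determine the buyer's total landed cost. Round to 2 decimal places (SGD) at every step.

CFR: the seller pays costs through ocean freight to the destination port, but not insurance.
Already in the invoice (seller's account under CFR): inland to port, export clearance — exclude.
CIF value = CFR price + insurance = 86199.37 + 456.14 = 86655.51
Import duty = 11090 × 3.09 = 34268.10
Buyer bears: insurance 456.14 + destination terminal 453.35 + brokerage 233.27 + delivery 1135.54 + duty 34268.10 = 36546.40
Landed cost = invoice 86199.37 + 36546.40 = 122745.77

Total landed cost: SGD 122745.77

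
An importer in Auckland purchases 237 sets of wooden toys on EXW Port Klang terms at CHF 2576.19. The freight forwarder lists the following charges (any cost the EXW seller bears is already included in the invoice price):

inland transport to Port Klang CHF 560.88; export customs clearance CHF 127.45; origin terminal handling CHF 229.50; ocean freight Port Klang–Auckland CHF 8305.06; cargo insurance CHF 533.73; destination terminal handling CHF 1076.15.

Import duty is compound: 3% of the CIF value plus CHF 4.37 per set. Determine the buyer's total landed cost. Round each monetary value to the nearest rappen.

Total landed cost: CHF 14814.63

EXW: the seller makes goods available at their premises; the buyer bears all onward costs.
CIF value = EXW price + inland to port + export clearance + origin terminal + freight + insurance = 2576.19 + 560.88 + 127.45 + 229.50 + 8305.06 + 533.73 = 12332.81
Ad valorem component: 12332.81 × 3% = 369.98
Specific component: 237 × 4.37 = 1035.69
Import duty = 369.98 + 1035.69 = 1405.67
Buyer bears: inland to port 560.88 + export clearance 127.45 + origin terminal 229.50 + freight 8305.06 + insurance 533.73 + destination terminal 1076.15 + duty 1405.67 = 12238.44
Landed cost = invoice 2576.19 + 12238.44 = 14814.63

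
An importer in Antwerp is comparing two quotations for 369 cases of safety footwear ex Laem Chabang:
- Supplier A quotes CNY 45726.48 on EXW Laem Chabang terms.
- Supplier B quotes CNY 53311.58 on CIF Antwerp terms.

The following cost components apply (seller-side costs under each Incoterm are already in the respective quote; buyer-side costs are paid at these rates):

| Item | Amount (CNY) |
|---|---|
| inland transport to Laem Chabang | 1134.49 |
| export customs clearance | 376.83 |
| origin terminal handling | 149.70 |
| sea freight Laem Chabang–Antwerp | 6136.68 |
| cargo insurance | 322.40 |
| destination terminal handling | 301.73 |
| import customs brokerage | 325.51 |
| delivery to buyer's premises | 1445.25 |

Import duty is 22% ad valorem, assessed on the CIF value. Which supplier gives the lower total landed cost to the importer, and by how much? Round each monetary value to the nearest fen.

Supplier B is cheaper by CNY 652.70

Supplier A (EXW):
CIF value = EXW price + inland to port + export clearance + origin terminal + freight + insurance = 45726.48 + 1134.49 + 376.83 + 149.70 + 6136.68 + 322.40 = 53846.58
Import duty = 53846.58 × 22% = 11846.25
Buyer bears (A): 1134.49 + 376.83 + 149.70 + 6136.68 + 322.40 + 301.73 + 325.51 + 1445.25 = 10192.59
Landed cost (A) = invoice 45726.48 + 10192.59 + duty 11846.25 = 67765.32
Supplier B (CIF):
The CIF price already equals the CIF value: 53311.58
Import duty = 53311.58 × 22% = 11728.55
Buyer bears (B): 301.73 + 325.51 + 1445.25 = 2072.49
Landed cost (B) = invoice 53311.58 + 2072.49 + duty 11728.55 = 67112.62
Difference = |67765.32 − 67112.62| = 652.70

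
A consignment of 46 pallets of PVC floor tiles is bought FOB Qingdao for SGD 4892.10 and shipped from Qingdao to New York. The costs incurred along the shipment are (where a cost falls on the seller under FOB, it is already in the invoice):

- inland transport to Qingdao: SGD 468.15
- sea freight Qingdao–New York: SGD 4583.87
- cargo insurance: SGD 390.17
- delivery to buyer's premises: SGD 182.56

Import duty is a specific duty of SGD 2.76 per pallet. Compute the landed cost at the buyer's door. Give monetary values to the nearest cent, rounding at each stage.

Total landed cost: SGD 10175.66

FOB: the seller bears costs until goods are on board at the origin port; the buyer bears freight, insurance and all costs thereafter.
Already in the invoice (seller's account under FOB): inland to port — exclude.
CIF value = FOB price + freight + insurance = 4892.10 + 4583.87 + 390.17 = 9866.14
Import duty = 46 × 2.76 = 126.96
Buyer bears: freight 4583.87 + insurance 390.17 + delivery 182.56 + duty 126.96 = 5283.56
Landed cost = invoice 4892.10 + 5283.56 = 10175.66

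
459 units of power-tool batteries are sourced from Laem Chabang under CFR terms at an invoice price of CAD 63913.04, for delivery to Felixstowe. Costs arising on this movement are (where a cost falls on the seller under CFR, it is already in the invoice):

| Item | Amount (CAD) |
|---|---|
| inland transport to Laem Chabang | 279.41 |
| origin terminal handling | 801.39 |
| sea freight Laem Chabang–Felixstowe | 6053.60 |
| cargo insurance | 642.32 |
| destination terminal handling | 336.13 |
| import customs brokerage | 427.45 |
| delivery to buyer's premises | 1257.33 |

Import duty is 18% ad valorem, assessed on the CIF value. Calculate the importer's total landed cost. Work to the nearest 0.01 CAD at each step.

CFR: the seller pays costs through ocean freight to the destination port, but not insurance.
Already in the invoice (seller's account under CFR): inland to port, origin terminal, freight — exclude.
CIF value = CFR price + insurance = 63913.04 + 642.32 = 64555.36
Import duty = 64555.36 × 18% = 11619.96
Buyer bears: insurance 642.32 + destination terminal 336.13 + brokerage 427.45 + delivery 1257.33 + duty 11619.96 = 14283.19
Landed cost = invoice 63913.04 + 14283.19 = 78196.23

Total landed cost: CAD 78196.23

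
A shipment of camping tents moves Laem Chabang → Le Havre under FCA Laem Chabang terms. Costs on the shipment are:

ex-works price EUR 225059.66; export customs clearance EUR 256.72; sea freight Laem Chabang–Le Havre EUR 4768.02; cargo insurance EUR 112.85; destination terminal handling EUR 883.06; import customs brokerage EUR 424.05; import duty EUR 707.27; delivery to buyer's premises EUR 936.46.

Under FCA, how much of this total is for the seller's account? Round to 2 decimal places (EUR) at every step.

FCA: the seller delivers export-cleared goods to the carrier; the buyer bears costs from that point.
Seller's account: goods 225059.66 + export clearance 256.72 = 225316.38
Buyer's account: freight 4768.02 + insurance 112.85 + destination terminal 883.06 + brokerage 424.05 + duty 707.27 + delivery 936.46 = 7831.71

Seller's account: EUR 225316.38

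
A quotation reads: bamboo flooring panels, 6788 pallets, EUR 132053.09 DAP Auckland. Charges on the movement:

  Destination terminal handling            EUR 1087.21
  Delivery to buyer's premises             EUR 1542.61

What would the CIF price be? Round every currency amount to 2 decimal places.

CIF price: EUR 129423.27

From DAP to CIF, the seller no longer bears: destination terminal, delivery.
CIF price = 132053.09 − 1087.21 − 1542.61 = 129423.27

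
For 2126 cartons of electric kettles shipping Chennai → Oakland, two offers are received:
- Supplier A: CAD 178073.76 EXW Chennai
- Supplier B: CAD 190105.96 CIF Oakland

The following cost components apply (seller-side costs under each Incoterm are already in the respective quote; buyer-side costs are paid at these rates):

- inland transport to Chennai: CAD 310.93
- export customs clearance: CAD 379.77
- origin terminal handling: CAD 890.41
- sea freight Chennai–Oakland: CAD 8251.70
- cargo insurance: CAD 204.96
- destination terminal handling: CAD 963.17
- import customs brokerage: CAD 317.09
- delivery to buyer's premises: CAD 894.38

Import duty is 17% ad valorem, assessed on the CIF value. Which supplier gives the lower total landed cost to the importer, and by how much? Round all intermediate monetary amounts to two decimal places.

Supplier A (EXW):
CIF value = EXW price + inland to port + export clearance + origin terminal + freight + insurance = 178073.76 + 310.93 + 379.77 + 890.41 + 8251.70 + 204.96 = 188111.53
Import duty = 188111.53 × 17% = 31978.96
Buyer bears (A): 310.93 + 379.77 + 890.41 + 8251.70 + 204.96 + 963.17 + 317.09 + 894.38 = 12212.41
Landed cost (A) = invoice 178073.76 + 12212.41 + duty 31978.96 = 222265.13
Supplier B (CIF):
The CIF price already equals the CIF value: 190105.96
Import duty = 190105.96 × 17% = 32318.01
Buyer bears (B): 963.17 + 317.09 + 894.38 = 2174.64
Landed cost (B) = invoice 190105.96 + 2174.64 + duty 32318.01 = 224598.61
Difference = |222265.13 − 224598.61| = 2333.48

Supplier A is cheaper by CAD 2333.48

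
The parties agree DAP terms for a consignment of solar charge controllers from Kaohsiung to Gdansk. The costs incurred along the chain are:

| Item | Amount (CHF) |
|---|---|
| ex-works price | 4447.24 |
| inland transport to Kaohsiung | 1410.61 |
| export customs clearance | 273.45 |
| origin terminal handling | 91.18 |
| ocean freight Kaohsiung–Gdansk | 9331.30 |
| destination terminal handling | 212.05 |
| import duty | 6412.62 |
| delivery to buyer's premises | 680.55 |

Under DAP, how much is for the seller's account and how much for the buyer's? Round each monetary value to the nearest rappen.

DAP: the seller bears all costs to the named destination except import duty and clearance.
Seller's account: goods 4447.24 + inland to port 1410.61 + export clearance 273.45 + origin terminal 91.18 + freight 9331.30 + destination terminal 212.05 + delivery 680.55 = 16446.38
Buyer's account: duty 6412.62 = 6412.62

Seller: CHF 16446.38; buyer: CHF 6412.62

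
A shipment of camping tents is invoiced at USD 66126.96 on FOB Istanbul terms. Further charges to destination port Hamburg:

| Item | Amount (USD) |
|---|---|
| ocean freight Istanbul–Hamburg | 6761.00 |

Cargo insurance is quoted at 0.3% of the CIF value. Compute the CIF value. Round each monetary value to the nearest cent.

Let C be the CIF value. C = FOB price + freight + 0.3% × C
C − 0.3% × C = 66126.96 + 6761.00
0.997 × C = 72887.96
C = 72887.96 / 0.997 = 73107.28
Insurance premium = 0.3% × 73107.28 = 219.32

CIF value: USD 73107.28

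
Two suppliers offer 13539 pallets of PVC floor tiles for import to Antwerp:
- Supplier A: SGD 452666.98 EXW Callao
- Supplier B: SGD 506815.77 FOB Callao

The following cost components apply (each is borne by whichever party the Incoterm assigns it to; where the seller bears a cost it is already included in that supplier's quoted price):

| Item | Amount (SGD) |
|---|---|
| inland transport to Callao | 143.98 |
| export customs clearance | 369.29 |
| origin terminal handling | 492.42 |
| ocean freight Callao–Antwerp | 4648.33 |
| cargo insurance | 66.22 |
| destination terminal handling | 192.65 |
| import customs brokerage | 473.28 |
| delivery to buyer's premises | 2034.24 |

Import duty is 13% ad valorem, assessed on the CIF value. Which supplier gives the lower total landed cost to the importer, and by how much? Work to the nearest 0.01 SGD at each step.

Supplier A (EXW):
CIF value = EXW price + inland to port + export clearance + origin terminal + freight + insurance = 452666.98 + 143.98 + 369.29 + 492.42 + 4648.33 + 66.22 = 458387.22
Import duty = 458387.22 × 13% = 59590.34
Buyer bears (A): 143.98 + 369.29 + 492.42 + 4648.33 + 66.22 + 192.65 + 473.28 + 2034.24 = 8420.41
Landed cost (A) = invoice 452666.98 + 8420.41 + duty 59590.34 = 520677.73
Supplier B (FOB):
CIF value = FOB price + freight + insurance = 506815.77 + 4648.33 + 66.22 = 511530.32
Import duty = 511530.32 × 13% = 66498.94
Buyer bears (B): 4648.33 + 66.22 + 192.65 + 473.28 + 2034.24 = 7414.72
Landed cost (B) = invoice 506815.77 + 7414.72 + duty 66498.94 = 580729.43
Difference = |520677.73 − 580729.43| = 60051.70

Supplier A is cheaper by SGD 60051.70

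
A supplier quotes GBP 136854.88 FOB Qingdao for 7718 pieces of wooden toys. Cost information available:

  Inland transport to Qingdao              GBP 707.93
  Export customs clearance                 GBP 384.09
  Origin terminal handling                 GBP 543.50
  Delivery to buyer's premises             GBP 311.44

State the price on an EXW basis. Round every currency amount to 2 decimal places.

Not relevant to the conversion: delivery — on the buyer under both terms; not part of either seller's price.
From FOB to EXW, the seller no longer bears: inland to port, export clearance, origin terminal.
EXW price = 136854.88 − 707.93 − 384.09 − 543.50 = 135219.36

EXW price: GBP 135219.36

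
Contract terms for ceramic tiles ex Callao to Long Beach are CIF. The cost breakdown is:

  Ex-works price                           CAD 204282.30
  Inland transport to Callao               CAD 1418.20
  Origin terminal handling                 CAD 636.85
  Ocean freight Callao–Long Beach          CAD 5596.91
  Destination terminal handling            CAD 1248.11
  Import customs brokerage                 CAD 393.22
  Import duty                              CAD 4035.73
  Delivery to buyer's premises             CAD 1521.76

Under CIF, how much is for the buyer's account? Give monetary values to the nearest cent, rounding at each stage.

Buyer's account: CAD 7198.82

CIF: the seller pays costs through ocean freight and marine insurance to the destination port.
Seller's account: goods 204282.30 + inland to port 1418.20 + origin terminal 636.85 + freight 5596.91 = 211934.26
Buyer's account: destination terminal 1248.11 + brokerage 393.22 + duty 4035.73 + delivery 1521.76 = 7198.82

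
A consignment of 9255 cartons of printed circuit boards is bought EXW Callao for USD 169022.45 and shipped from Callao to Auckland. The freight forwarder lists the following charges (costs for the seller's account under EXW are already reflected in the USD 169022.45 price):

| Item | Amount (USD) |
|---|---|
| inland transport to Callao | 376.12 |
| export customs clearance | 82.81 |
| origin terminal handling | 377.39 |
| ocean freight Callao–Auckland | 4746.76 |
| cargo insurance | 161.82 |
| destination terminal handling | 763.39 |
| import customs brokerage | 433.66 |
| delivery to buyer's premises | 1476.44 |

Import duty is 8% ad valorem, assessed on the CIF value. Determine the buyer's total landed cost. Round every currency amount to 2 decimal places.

Total landed cost: USD 191422.23

EXW: the seller makes goods available at their premises; the buyer bears all onward costs.
CIF value = EXW price + inland to port + export clearance + origin terminal + freight + insurance = 169022.45 + 376.12 + 82.81 + 377.39 + 4746.76 + 161.82 = 174767.35
Import duty = 174767.35 × 8% = 13981.39
Buyer bears: inland to port 376.12 + export clearance 82.81 + origin terminal 377.39 + freight 4746.76 + insurance 161.82 + destination terminal 763.39 + brokerage 433.66 + delivery 1476.44 + duty 13981.39 = 22399.78
Landed cost = invoice 169022.45 + 22399.78 = 191422.23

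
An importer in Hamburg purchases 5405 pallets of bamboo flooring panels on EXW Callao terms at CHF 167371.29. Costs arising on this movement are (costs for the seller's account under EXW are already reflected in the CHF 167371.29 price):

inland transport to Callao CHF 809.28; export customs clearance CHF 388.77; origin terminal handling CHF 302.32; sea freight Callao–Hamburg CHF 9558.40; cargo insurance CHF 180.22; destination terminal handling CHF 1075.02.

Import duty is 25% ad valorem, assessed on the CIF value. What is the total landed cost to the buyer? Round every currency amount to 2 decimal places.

EXW: the seller makes goods available at their premises; the buyer bears all onward costs.
CIF value = EXW price + inland to port + export clearance + origin terminal + freight + insurance = 167371.29 + 809.28 + 388.77 + 302.32 + 9558.40 + 180.22 = 178610.28
Import duty = 178610.28 × 25% = 44652.57
Buyer bears: inland to port 809.28 + export clearance 388.77 + origin terminal 302.32 + freight 9558.40 + insurance 180.22 + destination terminal 1075.02 + duty 44652.57 = 56966.58
Landed cost = invoice 167371.29 + 56966.58 = 224337.87

Total landed cost: CHF 224337.87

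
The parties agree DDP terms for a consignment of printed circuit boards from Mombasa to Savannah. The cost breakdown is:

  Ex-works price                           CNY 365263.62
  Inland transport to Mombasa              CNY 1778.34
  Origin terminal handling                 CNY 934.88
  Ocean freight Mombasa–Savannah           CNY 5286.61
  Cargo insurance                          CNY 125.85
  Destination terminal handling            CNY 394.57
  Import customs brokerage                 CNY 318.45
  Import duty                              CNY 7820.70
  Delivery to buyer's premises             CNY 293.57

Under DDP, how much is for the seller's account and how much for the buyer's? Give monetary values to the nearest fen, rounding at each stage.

Seller: CNY 382216.59; buyer: CNY 0.00

DDP: the seller bears all costs including import duty.
Seller's account: goods 365263.62 + inland to port 1778.34 + origin terminal 934.88 + freight 5286.61 + insurance 125.85 + destination terminal 394.57 + brokerage 318.45 + duty 7820.70 + delivery 293.57 = 382216.59
Buyer's account: 0.00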